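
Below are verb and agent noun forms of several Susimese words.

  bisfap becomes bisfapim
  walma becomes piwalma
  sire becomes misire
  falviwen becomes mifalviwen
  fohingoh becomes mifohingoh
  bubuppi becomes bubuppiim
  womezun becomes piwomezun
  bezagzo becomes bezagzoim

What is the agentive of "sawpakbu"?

womezun and falviwen both end in -n yet inflect differently (piwomezun, mifalviwen), so the final letter is not what conditions the rule; the first letter is.
"sawpakbu" begins with s-. The one such stem in the data (sire → misire) adds the prefix mi-, so the same rule applies.
The other patterns: stems beginning with b- add -im; stems beginning with w- add the prefix pi-.
So sawpakbu → misawpakbu.

misawpakbu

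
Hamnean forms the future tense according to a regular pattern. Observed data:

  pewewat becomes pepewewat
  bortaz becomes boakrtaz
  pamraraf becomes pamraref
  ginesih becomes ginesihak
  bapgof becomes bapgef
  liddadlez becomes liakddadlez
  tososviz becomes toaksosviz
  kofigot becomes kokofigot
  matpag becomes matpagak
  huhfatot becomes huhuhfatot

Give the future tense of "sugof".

sugef

"sugof" ends in -f. The stems ending in -f (bapgof → bapgef, pamraraf → pamraref) change the last vowel to 'e'.
The other patterns: stems ending in -z insert -ak- after the first vowel; stems ending in -t repeat the first consonant+vowel as a prefix; stems ending in -g or -h add -ak.
So sugof → sugef.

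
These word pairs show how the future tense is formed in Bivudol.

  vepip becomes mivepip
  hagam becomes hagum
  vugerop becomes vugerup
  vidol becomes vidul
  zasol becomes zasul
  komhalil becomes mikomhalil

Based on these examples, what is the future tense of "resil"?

miresil

"resil" has last vowel 'i'. The stems whose last vowel is 'i' (komhalil → mikomhalil, vepip → mivepip) add the prefix mi-.
The other pattern: stems whose last vowel is 'a' or 'o' change the last vowel to 'u'.
So resil → miresil.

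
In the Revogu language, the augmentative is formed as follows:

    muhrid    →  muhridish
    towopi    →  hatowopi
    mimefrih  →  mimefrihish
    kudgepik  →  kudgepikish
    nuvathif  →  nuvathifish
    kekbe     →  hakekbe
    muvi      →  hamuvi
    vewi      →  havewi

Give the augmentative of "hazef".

muhrid and towopi both have last vowel 'i' yet inflect differently (muhridish, hatowopi), so the last vowel is not what conditions the rule; whether the stem ends in a vowel or a consonant is.
"hazef" ends in a consonant. The stems ending in a consonant (muhrid → muhridish, nuvathif → nuvathifish, mimefrih → mimefrihish) add -ish.
The other pattern: stems ending in a vowel add the prefix ha-.
So hazef → hazefish.

hazefish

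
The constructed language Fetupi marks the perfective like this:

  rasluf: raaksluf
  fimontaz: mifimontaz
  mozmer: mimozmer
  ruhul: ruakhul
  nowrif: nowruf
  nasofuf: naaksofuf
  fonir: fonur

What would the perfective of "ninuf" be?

niaknuf

"ninuf" has last vowel 'u'. The stems whose last vowel is 'u' (ruhul → ruakhul, rasluf → raaksluf, nasofuf → naaksofuf) insert -ak- after the first vowel.
The other patterns: stems whose last vowel is 'i' change the last vowel to 'u'; stems whose last vowel is 'a' or 'e' add the prefix mi-.
So ninuf → niaknuf.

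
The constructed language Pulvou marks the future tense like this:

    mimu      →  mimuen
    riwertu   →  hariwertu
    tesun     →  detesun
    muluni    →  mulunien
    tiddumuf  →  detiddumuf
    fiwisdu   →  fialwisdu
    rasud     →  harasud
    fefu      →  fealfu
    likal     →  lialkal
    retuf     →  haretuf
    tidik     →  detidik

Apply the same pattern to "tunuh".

detunuh

fefu and riwertu both end in -u yet inflect differently (fealfu, hariwertu), so the final letter is not what conditions the rule; the first letter is.
"tunuh" begins with t-. The stems beginning with t- (tidik → detidik, tiddumuf → detiddumuf, tesun → detesun) add the prefix de-.
So tunuh → detunuh.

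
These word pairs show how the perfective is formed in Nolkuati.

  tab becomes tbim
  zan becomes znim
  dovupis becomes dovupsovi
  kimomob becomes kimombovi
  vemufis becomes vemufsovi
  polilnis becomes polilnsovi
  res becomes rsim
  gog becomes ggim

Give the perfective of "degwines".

"degwines" has 3 vowels. The stems with 3 vowels (polilnis → polilnsovi, vemufis → vemufsovi, kimomob → kimombovi) delete the last vowel and add -ovi.
The other pattern: stems with 1 vowel delete the last vowel and add -im.
So degwines → degwinsovi.

degwinsovi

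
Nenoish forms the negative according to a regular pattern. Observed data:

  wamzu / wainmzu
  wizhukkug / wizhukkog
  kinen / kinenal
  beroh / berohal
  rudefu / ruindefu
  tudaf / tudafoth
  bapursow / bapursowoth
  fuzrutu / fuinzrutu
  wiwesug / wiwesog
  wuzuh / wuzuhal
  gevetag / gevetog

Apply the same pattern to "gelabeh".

wamzu and wiwesug both have last vowel 'u' yet inflect differently (wainmzu, wiwesog), so the last vowel is not what conditions the rule; the final letter is.
"gelabeh" ends in -h. The stems ending in -h (beroh → berohal, wuzuh → wuzuhal) add -al.
The other patterns: stems ending in -u insert -in- after the first vowel; stems ending in -g change the last vowel to 'o'; stems ending in -f or -w add -oth.
So gelabeh → gelabehal.

gelabehal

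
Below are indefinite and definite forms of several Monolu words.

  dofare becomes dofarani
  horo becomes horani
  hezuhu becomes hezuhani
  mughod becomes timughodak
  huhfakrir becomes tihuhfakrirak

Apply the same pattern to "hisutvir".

"hisutvir" ends in a consonant. The stems ending in a consonant (mughod → timughodak, huhfakrir → tihuhfakrirak) add ti- … -ak around the stem.
So hisutvir → tihisutvirak.

tihisutvirak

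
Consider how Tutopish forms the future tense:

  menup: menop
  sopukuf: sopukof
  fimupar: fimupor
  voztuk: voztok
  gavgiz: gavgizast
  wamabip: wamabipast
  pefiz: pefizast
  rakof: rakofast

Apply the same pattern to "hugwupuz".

hugwupoz

menup and wamabip both end in -p yet inflect differently (menop, wamabipast), so the final letter is not what conditions the rule; the last vowel is.
"hugwupuz" has last vowel 'u'. The stems whose last vowel is 'u' (menup → menop, sopukuf → sopukof, voztuk → voztok) change the last vowel to 'o'.
So hugwupuz → hugwupoz.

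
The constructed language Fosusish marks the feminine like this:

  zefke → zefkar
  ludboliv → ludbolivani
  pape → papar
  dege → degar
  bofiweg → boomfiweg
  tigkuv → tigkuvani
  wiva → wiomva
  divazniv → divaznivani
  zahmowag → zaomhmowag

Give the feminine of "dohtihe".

pape and bofiweg both have last vowel 'e' yet inflect differently (papar, boomfiweg), so the last vowel is not what conditions the rule; the final letter is.
"dohtihe" ends in -e. The stems ending in -e (pape → papar, dege → degar, zefke → zefkar) drop the final letter and add -ar.
The other patterns: stems ending in -v add -ani; stems ending in -a or -g insert -om- after the first vowel.
So dohtihe → dohtihar.

dohtihar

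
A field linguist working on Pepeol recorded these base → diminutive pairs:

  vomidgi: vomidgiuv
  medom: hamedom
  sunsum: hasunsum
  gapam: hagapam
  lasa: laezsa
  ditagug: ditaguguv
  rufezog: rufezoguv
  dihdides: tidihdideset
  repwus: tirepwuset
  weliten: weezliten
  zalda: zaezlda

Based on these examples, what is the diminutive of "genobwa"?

"genobwa" ends in -a. The stems ending in -a (zalda → zaezlda, lasa → laezsa) insert -ez- after the first vowel.
The other patterns: stems ending in -m add the prefix ha-; stems ending in -s add ti- … -et around the stem; stems ending in -g or -i add -uv.
So genobwa → geeznobwa.

geeznobwa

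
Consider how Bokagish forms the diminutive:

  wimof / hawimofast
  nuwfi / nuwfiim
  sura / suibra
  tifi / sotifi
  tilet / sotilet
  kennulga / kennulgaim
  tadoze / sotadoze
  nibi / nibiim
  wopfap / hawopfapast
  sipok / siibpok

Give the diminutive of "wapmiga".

hawapmigaast

tifi and nibi both end in -i yet inflect differently (sotifi, nibiim), so the final letter is not what conditions the rule; the first letter is.
"wapmiga" begins with w-. The stems beginning with w- (wimof → hawimofast, wopfap → hawopfapast) add ha- … -ast around the stem.
So wapmiga → hawapmigaast.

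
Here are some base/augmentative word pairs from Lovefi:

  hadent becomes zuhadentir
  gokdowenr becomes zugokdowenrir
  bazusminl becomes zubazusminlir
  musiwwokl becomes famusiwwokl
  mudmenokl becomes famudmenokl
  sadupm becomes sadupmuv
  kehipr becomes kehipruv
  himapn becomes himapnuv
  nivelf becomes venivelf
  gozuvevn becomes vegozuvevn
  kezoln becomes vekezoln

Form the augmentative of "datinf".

bazusminl and musiwwokl both end in -l yet inflect differently (zubazusminlir, famusiwwokl), so the final letter is not what conditions the rule; the second-to-last letter is.
"datinf" has second-to-last letter 'n'. The stems whose second-to-last letter is 'n' (hadent → zuhadentir, gokdowenr → zugokdowenrir, bazusminl → zubazusminlir) add zu- … -ir around the stem.
So datinf → zudatinfir.

zudatinfir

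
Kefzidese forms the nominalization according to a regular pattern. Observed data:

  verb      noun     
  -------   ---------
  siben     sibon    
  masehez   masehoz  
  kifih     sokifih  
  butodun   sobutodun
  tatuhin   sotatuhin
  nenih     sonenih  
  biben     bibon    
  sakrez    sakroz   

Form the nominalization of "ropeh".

biben and tatuhin both end in -n yet inflect differently (bibon, sotatuhin), so the final letter is not what conditions the rule; the last vowel is.
"ropeh" has last vowel 'e'. The stems whose last vowel is 'e' (biben → bibon, siben → sibon, masehez → masehoz) change the last vowel to 'o'.
So ropeh → ropoh.

ropoh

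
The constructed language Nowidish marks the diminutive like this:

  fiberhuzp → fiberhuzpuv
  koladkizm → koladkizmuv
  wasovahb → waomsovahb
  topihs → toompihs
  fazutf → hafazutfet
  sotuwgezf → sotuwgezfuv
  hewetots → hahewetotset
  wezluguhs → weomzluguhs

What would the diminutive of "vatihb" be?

wezluguhs and hewetots both end in -s yet inflect differently (weomzluguhs, hahewetotset), so the final letter is not what conditions the rule; the second-to-last letter is.
"vatihb" has second-to-last letter 'h'. The stems whose second-to-last letter is 'h' (wezluguhs → weomzluguhs, topihs → toompihs, wasovahb → waomsovahb) insert -om- after the first vowel.
The other patterns: stems whose second-to-last letter is 'z' add -uv; stems whose second-to-last letter is 't' add ha- … -et around the stem.
So vatihb → vaomtihb.

vaomtihb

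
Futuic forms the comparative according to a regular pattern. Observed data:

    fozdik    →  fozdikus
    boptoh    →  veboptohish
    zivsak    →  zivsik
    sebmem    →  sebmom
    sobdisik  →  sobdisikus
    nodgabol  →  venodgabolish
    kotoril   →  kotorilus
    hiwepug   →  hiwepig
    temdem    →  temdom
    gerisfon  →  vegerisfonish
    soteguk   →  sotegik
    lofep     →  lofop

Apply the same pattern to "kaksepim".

kaksepimus

fozdik and soteguk both end in -k yet inflect differently (fozdikus, sotegik), so the final letter is not what conditions the rule; the last vowel is.
"kaksepim" has last vowel 'i'. The stems whose last vowel is 'i' (kotoril → kotorilus, fozdik → fozdikus, sobdisik → sobdisikus) add -us.
The other patterns: stems whose last vowel is 'e' change the last vowel to 'o'; stems whose last vowel is 'a' or 'u' change the last vowel to 'i'; stems whose last vowel is 'o' add ve- … -ish around the stem.
So kaksepim → kaksepimus.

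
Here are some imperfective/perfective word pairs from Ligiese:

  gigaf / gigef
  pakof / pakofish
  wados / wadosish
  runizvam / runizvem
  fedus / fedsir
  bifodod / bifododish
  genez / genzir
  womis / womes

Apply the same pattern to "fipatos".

fipatosish

womis and fedus both end in -s yet inflect differently (womes, fedsir), so the final letter is not what conditions the rule; the last vowel is.
"fipatos" has last vowel 'o'. The stems whose last vowel is 'o' (wados → wadosish, bifodod → bifododish, pakof → pakofish) add -ish.
The other patterns: stems whose last vowel is 'a' or 'i' change the last vowel to 'e'; stems whose last vowel is 'e' or 'u' delete the last vowel and add -ir.
So fipatos → fipatosish.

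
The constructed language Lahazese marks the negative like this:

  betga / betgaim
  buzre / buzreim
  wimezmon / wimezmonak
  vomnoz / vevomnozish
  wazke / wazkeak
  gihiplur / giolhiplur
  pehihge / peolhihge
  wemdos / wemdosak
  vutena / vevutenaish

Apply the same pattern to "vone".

"vone" begins with v-. The stems beginning with v- (vomnoz → vevomnozish, vutena → vevutenaish) add ve- … -ish around the stem.
So vone → vevoneish.

vevoneish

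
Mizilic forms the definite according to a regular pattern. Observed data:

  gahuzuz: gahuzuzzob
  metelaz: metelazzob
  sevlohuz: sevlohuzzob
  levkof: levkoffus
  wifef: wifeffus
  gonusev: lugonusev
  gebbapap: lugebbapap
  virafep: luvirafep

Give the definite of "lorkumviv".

lulorkumviv

wifef and gonusev both have last vowel 'e' yet inflect differently (wifeffus, lugonusev), so the last vowel is not what conditions the rule; the final letter is.
"lorkumviv" ends in -v. The one such stem in the data (gonusev → lugonusev) adds the prefix lu-, so the same rule applies.
The other patterns: stems ending in -z double the final consonant and add -ob; stems ending in -f double the final consonant and add -us.
So lorkumviv → lulorkumviv.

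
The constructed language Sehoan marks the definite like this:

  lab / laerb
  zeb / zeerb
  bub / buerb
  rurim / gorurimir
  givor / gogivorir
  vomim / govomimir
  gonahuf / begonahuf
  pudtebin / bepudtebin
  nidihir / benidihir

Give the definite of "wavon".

gowavonir

"wavon" has 2 vowels. The stems with 2 vowels (rurim → gorurimir, givor → gogivorir, vomim → govomimir) add go- … -ir around the stem.
So wavon → gowavonir.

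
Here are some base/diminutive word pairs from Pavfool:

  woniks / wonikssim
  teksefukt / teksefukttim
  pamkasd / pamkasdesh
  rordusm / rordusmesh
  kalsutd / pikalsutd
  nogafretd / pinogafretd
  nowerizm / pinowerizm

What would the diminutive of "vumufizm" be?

pivumufizm

"vumufizm" has second-to-last letter 'z'. The one such stem in the data (nowerizm → pinowerizm) adds the prefix pi-, so the same rule applies.
So vumufizm → pivumufizm.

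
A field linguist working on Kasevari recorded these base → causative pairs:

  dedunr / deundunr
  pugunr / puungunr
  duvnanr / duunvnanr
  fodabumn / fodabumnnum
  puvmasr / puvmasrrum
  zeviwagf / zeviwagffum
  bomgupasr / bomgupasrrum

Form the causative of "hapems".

hapemssum

dedunr and puvmasr both end in -r yet inflect differently (deundunr, puvmasrrum), so the final letter is not what conditions the rule; the second-to-last letter is.
"hapems" has second-to-last letter 'm'. The one such stem in the data (fodabumn → fodabumnnum) doubles the final consonant and adds -um (as do puvmasr, zeviwagf), so the same rule applies.
So hapems → hapemssum.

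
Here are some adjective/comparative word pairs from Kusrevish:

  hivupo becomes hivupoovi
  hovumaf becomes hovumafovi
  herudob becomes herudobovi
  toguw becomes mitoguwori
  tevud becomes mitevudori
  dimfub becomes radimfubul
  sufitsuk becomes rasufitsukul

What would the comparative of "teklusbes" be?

herudob and dimfub both end in -b yet inflect differently (herudobovi, radimfubul), so the final letter is not what conditions the rule; the first letter is.
"teklusbes" begins with t-. The stems beginning with t- (toguw → mitoguwori, tevud → mitevudori) add mi- … -ori around the stem.
The other patterns: stems beginning with h- add -ovi; stems beginning with d- or s- add ra- … -ul around the stem.
So teklusbes → miteklusbesori.

miteklusbesori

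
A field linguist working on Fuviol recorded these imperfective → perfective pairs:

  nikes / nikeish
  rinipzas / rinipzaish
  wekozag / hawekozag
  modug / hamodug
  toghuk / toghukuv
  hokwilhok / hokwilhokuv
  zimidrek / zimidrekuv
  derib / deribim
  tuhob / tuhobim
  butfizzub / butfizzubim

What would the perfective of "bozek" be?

bozekuv

rinipzas and wekozag both have last vowel 'a' yet inflect differently (rinipzaish, hawekozag), so the last vowel is not what conditions the rule; the final letter is.
"bozek" ends in -k. The stems ending in -k (toghuk → toghukuv, hokwilhok → hokwilhokuv, zimidrek → zimidrekuv) add -uv.
The other patterns: stems ending in -s drop the final letter and add -ish; stems ending in -g add the prefix ha-; stems ending in -b add -im.
So bozek → bozekuv.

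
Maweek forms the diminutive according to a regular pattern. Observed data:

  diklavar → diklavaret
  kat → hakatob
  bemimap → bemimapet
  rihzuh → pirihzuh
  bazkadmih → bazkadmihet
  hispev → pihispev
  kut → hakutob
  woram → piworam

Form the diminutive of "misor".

pimisor

rihzuh and bazkadmih both end in -h yet inflect differently (pirihzuh, bazkadmihet), so the final letter is not what conditions the rule; the number of vowels is.
"misor" has 2 vowels. The stems with 2 vowels (woram → piworam, rihzuh → pirihzuh, hispev → pihispev) add the prefix pi-.
So misor → pimisor.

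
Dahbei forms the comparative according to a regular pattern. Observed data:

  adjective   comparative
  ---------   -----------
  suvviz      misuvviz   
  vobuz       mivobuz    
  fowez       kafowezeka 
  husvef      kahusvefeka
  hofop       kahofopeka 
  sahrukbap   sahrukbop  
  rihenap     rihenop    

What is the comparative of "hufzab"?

hufzob

suvviz and fowez both end in -z yet inflect differently (misuvviz, kafowezeka), so the final letter is not what conditions the rule; the last vowel is.
"hufzab" has last vowel 'a'. The stems whose last vowel is 'a' (sahrukbap → sahrukbop, rihenap → rihenop) change the last vowel to 'o'.
The other patterns: stems whose last vowel is 'i' or 'u' add the prefix mi-; stems whose last vowel is 'e' or 'o' add ka- … -eka around the stem.
So hufzab → hufzob.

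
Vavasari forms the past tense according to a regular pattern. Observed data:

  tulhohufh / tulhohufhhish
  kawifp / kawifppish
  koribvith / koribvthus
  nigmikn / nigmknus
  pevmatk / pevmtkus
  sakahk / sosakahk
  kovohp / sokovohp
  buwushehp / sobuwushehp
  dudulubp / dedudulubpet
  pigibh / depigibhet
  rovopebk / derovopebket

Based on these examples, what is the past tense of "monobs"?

"monobs" has second-to-last letter 'b'. The stems whose second-to-last letter is 'b' (dudulubp → dedudulubpet, pigibh → depigibhet, rovopebk → derovopebket) add de- … -et around the stem.
The other patterns: stems whose second-to-last letter is 'f' double the final consonant and add -ish; stems whose second-to-last letter is 'k' or 't' delete the last vowel and add -us; stems whose second-to-last letter is 'h' add the prefix so-.
So monobs → demonobset.

demonobset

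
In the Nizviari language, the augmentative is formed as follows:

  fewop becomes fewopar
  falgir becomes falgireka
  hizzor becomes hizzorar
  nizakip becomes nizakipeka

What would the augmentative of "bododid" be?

"bododid" has last vowel 'i'. The stems whose last vowel is 'i' (nizakip → nizakipeka, falgir → falgireka) add -eka.
The other pattern: stems whose last vowel is 'o' add -ar.
So bododid → bododideka.

bododideka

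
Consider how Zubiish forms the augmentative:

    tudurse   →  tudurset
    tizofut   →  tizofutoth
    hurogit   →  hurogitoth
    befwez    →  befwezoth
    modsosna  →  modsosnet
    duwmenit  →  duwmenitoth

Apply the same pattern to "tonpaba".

tonpabet

befwez and tudurse both have last vowel 'e' yet inflect differently (befwezoth, tudurset), so the last vowel is not what conditions the rule; whether the stem ends in a vowel or a consonant is.
"tonpaba" ends in a vowel. The stems ending in a vowel (tudurse → tudurset, modsosna → modsosnet) drop the final letter and add -et.
So tonpaba → tonpabet.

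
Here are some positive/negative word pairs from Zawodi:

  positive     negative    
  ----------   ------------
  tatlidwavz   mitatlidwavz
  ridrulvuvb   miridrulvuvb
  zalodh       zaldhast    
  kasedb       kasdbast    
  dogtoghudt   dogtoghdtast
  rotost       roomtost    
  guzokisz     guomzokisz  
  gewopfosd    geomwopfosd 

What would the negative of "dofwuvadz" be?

ridrulvuvb and kasedb both end in -b yet inflect differently (miridrulvuvb, kasdbast), so the final letter is not what conditions the rule; the second-to-last letter is.
"dofwuvadz" has second-to-last letter 'd'. The stems whose second-to-last letter is 'd' (zalodh → zaldhast, kasedb → kasdbast, dogtoghudt → dogtoghdtast) delete the last vowel and add -ast.
The other patterns: stems whose second-to-last letter is 'v' add the prefix mi-; stems whose second-to-last letter is 's' insert -om- after the first vowel.
So dofwuvadz → dofwuvdzast.

dofwuvdzast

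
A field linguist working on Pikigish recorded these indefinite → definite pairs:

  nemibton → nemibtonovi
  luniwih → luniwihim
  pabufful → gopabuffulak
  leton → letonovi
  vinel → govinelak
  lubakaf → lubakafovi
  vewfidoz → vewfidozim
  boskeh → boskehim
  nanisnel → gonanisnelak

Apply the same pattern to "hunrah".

hunrahim

leton and vewfidoz both have last vowel 'o' yet inflect differently (letonovi, vewfidozim), so the last vowel is not what conditions the rule; the final letter is.
"hunrah" ends in -h. The stems ending in -h (luniwih → luniwihim, boskeh → boskehim) add -im.
So hunrah → hunrahim.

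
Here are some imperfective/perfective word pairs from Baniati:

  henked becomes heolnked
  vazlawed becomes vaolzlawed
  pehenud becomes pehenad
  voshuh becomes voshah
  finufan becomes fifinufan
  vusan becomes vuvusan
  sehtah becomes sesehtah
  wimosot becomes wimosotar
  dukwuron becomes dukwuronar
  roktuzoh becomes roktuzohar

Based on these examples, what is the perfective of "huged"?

huolged

henked and pehenud both end in -d yet inflect differently (heolnked, pehenad), so the final letter is not what conditions the rule; the last vowel is.
"huged" has last vowel 'e'. The stems whose last vowel is 'e' (henked → heolnked, vazlawed → vaolzlawed) insert -ol- after the first vowel.
So huged → huolged.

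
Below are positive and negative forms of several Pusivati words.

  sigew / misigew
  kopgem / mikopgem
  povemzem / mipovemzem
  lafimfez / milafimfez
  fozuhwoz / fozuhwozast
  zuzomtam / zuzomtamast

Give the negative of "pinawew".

mipinawew

lafimfez and fozuhwoz both end in -z yet inflect differently (milafimfez, fozuhwozast), so the final letter is not what conditions the rule; the last vowel is.
"pinawew" has last vowel 'e'. The stems whose last vowel is 'e' (sigew → misigew, kopgem → mikopgem, povemzem → mipovemzem) add the prefix mi-.
The other pattern: stems whose last vowel is 'a' or 'o' add -ast.
So pinawew → mipinawew.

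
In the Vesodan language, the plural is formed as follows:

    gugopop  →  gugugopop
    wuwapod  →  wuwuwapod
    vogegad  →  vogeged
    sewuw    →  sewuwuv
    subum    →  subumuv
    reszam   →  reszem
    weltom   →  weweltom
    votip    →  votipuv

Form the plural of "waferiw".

waferiwuv

weltom and reszam both end in -m yet inflect differently (weweltom, reszem), so the final letter is not what conditions the rule; the last vowel is.
"waferiw" has last vowel 'i'. The one such stem in the data (votip → votipuv) adds -uv, so the same rule applies.
The other patterns: stems whose last vowel is 'o' repeat the first consonant+vowel as a prefix; stems whose last vowel is 'a' change the last vowel to 'e'.
So waferiw → waferiwuv.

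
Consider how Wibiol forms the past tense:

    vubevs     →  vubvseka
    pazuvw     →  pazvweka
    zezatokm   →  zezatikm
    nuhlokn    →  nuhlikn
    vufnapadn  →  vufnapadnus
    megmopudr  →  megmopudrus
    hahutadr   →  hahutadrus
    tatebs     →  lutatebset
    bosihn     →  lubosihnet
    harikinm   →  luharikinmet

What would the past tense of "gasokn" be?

nuhlokn and vufnapadn both end in -n yet inflect differently (nuhlikn, vufnapadnus), so the final letter is not what conditions the rule; the second-to-last letter is.
"gasokn" has second-to-last letter 'k'. The stems whose second-to-last letter is 'k' (zezatokm → zezatikm, nuhlokn → nuhlikn) change the last vowel to 'i'.
So gasokn → gasikn.

gasikn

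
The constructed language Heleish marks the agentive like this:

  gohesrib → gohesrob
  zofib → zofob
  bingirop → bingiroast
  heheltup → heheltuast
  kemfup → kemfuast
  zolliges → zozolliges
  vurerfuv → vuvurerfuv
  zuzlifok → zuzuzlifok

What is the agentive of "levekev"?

heheltup and vurerfuv both have last vowel 'u' yet inflect differently (heheltuast, vuvurerfuv), so the last vowel is not what conditions the rule; the final letter is.
"levekev" ends in -v. The one such stem in the data (vurerfuv → vuvurerfuv) repeats the first consonant+vowel as a prefix (as do zolliges, zuzlifok), so the same rule applies.
So levekev → lelevekev.

lelevekev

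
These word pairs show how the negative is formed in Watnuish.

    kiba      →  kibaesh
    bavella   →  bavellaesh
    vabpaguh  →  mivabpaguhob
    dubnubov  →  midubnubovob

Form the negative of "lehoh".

milehohob

"lehoh" ends in -h. The one such stem in the data (vabpaguh → mivabpaguhob) adds mi- … -ob around the stem, so the same rule applies.
The other pattern: stems ending in -a add -esh.
So lehoh → milehohob.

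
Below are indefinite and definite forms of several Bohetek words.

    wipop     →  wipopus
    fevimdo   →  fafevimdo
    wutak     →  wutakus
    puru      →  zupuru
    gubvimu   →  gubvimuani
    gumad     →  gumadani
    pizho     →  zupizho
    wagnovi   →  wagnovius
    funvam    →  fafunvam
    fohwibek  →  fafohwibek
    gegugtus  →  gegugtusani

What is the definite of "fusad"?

"fusad" begins with f-. The stems beginning with f- (fevimdo → fafevimdo, fohwibek → fafohwibek, funvam → fafunvam) add the prefix fa-.
The other patterns: stems beginning with p- add the prefix zu-; stems beginning with g- add -ani; stems beginning with w- add -us.
So fusad → fafusad.

fafusad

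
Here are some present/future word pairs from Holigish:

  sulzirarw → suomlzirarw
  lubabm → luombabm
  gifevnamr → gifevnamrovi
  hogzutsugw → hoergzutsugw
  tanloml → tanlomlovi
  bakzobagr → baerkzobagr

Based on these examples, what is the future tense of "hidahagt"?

hierdahagt

gifevnamr and bakzobagr both end in -r yet inflect differently (gifevnamrovi, baerkzobagr), so the final letter is not what conditions the rule; the second-to-last letter is.
"hidahagt" has second-to-last letter 'g'. The stems whose second-to-last letter is 'g' (bakzobagr → baerkzobagr, hogzutsugw → hoergzutsugw) insert -er- after the first vowel.
The other patterns: stems whose second-to-last letter is 'm' add -ovi; stems whose second-to-last letter is 'b' or 'r' insert -om- after the first vowel.
So hidahagt → hierdahagt.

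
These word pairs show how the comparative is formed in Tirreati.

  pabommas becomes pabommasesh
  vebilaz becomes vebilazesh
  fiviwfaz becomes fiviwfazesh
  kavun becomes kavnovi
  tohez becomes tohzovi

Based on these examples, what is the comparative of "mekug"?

mekgovi

fiviwfaz and tohez both end in -z yet inflect differently (fiviwfazesh, tohzovi), so the final letter is not what conditions the rule; the last vowel is.
"mekug" has last vowel 'u'. The one such stem in the data (kavun → kavnovi) deletes the last vowel and adds -ovi (as does tohez), so the same rule applies.
So mekug → mekgovi.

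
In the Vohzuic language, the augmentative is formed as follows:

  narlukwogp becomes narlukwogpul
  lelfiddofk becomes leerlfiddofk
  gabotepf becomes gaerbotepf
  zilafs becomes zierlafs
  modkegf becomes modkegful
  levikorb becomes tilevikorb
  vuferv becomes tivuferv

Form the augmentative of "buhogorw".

tibuhogorw

"buhogorw" has second-to-last letter 'r'. The stems whose second-to-last letter is 'r' (vuferv → tivuferv, levikorb → tilevikorb) add the prefix ti-.
So buhogorw → tibuhogorw.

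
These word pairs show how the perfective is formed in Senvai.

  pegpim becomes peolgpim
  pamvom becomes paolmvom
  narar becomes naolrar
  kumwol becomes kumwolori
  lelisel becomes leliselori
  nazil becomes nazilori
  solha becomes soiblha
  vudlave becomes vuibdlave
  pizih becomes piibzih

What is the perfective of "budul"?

pamvom and kumwol both have last vowel 'o' yet inflect differently (paolmvom, kumwolori), so the last vowel is not what conditions the rule; the final letter is.
"budul" ends in -l. The stems ending in -l (kumwol → kumwolori, lelisel → leliselori, nazil → nazilori) add -ori.
The other patterns: stems ending in -m or -r insert -ol- after the first vowel; stems ending in -a, -e or -h insert -ib- after the first vowel.
So budul → budulori.

budulori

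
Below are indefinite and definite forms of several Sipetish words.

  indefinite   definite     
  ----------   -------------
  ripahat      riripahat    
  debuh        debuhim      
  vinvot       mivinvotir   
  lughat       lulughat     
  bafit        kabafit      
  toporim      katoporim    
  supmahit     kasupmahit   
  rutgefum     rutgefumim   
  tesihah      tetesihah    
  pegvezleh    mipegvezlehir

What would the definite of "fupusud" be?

fupusudim

"fupusud" has last vowel 'u'. The stems whose last vowel is 'u' (debuh → debuhim, rutgefum → rutgefumim) add -im.
So fupusud → fupusudim.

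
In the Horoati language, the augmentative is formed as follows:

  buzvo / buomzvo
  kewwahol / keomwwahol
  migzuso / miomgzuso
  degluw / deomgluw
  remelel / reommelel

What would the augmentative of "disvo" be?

Every pair shown (buzvo → buomzvo, kewwahol → keomwwahol, migzuso → miomgzuso, …) follows the same rule: insert -om- after the first vowel.
So disvo → diomsvo.

diomsvo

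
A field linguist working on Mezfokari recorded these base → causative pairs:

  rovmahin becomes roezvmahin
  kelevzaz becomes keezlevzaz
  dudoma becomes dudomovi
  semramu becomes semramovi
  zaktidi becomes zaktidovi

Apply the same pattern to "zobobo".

kelevzaz and dudoma both have last vowel 'a' yet inflect differently (keezlevzaz, dudomovi), so the last vowel is not what conditions the rule; whether the stem ends in a vowel or a consonant is.
"zobobo" ends in a vowel. The stems ending in a vowel (dudoma → dudomovi, semramu → semramovi, zaktidi → zaktidovi) drop the final letter and add -ovi.
The other pattern: stems ending in a consonant insert -ez- after the first vowel.
So zobobo → zobobovi.

zobobovi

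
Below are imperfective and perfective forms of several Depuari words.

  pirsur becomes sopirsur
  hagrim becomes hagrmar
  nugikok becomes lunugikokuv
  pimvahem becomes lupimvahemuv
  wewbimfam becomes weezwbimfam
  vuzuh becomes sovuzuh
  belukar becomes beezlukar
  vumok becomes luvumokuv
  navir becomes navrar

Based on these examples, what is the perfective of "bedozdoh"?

pirsur and belukar both end in -r yet inflect differently (sopirsur, beezlukar), so the final letter is not what conditions the rule; the last vowel is.
"bedozdoh" has last vowel 'o'. The stems whose last vowel is 'o' (vumok → luvumokuv, nugikok → lunugikokuv) add lu- … -uv around the stem.
So bedozdoh → lubedozdohuv.

lubedozdohuv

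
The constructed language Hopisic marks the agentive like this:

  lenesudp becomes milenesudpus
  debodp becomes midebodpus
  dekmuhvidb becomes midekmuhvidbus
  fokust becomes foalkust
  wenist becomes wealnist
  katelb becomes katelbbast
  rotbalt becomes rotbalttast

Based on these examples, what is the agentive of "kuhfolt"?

"kuhfolt" has second-to-last letter 'l'. The stems whose second-to-last letter is 'l' (katelb → katelbbast, rotbalt → rotbalttast) double the final consonant and add -ast.
So kuhfolt → kuhfolttast.

kuhfolttast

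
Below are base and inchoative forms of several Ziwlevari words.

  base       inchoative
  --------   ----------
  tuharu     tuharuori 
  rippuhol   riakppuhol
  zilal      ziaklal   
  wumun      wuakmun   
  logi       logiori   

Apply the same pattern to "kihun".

kiakhun

"kihun" ends in a consonant. The stems ending in a consonant (zilal → ziaklal, rippuhol → riakppuhol, wumun → wuakmun) insert -ak- after the first vowel.
The other pattern: stems ending in a vowel add -ori.
So kihun → kiakhun.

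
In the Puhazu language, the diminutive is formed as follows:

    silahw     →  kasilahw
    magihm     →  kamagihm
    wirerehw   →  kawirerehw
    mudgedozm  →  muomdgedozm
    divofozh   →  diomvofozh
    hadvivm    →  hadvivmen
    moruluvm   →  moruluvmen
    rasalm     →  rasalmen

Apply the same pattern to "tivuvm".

tivuvmen

magihm and mudgedozm both end in -m yet inflect differently (kamagihm, muomdgedozm), so the final letter is not what conditions the rule; the second-to-last letter is.
"tivuvm" has second-to-last letter 'v'. The stems whose second-to-last letter is 'v' (hadvivm → hadvivmen, moruluvm → moruluvmen) add -en.
The other patterns: stems whose second-to-last letter is 'h' add the prefix ka-; stems whose second-to-last letter is 'z' insert -om- after the first vowel.
So tivuvm → tivuvmen.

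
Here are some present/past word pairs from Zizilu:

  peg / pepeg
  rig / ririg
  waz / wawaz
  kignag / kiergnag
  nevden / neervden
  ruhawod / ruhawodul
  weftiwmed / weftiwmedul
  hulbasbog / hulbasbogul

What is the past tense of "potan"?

peg and kignag both end in -g yet inflect differently (pepeg, kiergnag), so the final letter is not what conditions the rule; the number of vowels is.
"potan" has 2 vowels. The stems with 2 vowels (kignag → kiergnag, nevden → neervden) insert -er- after the first vowel.
The other patterns: stems with 1 vowel repeat the first consonant+vowel as a prefix; stems with 3 vowels add -ul.
So potan → poertan.

poertan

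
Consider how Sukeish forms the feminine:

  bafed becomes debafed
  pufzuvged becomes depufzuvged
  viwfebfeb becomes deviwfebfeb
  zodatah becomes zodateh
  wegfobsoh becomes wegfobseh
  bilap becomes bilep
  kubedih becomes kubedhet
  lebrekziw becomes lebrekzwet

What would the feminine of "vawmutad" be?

kubedih and zodatah both end in -h yet inflect differently (kubedhet, zodateh), so the final letter is not what conditions the rule; the last vowel is.
"vawmutad" has last vowel 'a'. The stems whose last vowel is 'a' (bilap → bilep, zodatah → zodateh) change the last vowel to 'e'.
The other patterns: stems whose last vowel is 'i' delete the last vowel and add -et; stems whose last vowel is 'e' add the prefix de-.
So vawmutad → vawmuted.

vawmuted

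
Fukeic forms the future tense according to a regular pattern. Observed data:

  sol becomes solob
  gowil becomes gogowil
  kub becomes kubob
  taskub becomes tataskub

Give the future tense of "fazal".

fafazal

sol and gowil both end in -l yet inflect differently (solob, gogowil), so the final letter is not what conditions the rule; the number of vowels is.
"fazal" has 2 vowels. The stems with 2 vowels (gowil → gogowil, taskub → tataskub) repeat the first consonant+vowel as a prefix.
The other pattern: stems with 1 vowel add -ob.
So fazal → fafazal.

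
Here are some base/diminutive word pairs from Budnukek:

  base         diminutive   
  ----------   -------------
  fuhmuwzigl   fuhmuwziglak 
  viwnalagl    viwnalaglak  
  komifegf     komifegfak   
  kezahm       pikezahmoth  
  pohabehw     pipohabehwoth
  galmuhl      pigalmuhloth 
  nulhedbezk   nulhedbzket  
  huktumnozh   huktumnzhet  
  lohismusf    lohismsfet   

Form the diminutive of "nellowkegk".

nellowkegkak

fuhmuwzigl and galmuhl both end in -l yet inflect differently (fuhmuwziglak, pigalmuhloth), so the final letter is not what conditions the rule; the second-to-last letter is.
"nellowkegk" has second-to-last letter 'g'. The stems whose second-to-last letter is 'g' (fuhmuwzigl → fuhmuwziglak, viwnalagl → viwnalaglak, komifegf → komifegfak) add -ak.
The other patterns: stems whose second-to-last letter is 'h' add pi- … -oth around the stem; stems whose second-to-last letter is 's' or 'z' delete the last vowel and add -et.
So nellowkegk → nellowkegkak.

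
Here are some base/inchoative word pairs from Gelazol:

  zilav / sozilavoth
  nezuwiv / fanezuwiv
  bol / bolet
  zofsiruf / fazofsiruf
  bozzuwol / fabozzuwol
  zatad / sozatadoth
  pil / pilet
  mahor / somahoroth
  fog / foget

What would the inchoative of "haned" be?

pil and bozzuwol both end in -l yet inflect differently (pilet, fabozzuwol), so the final letter is not what conditions the rule; the number of vowels is.
"haned" has 2 vowels. The stems with 2 vowels (mahor → somahoroth, zilav → sozilavoth, zatad → sozatadoth) add so- … -oth around the stem.
The other patterns: stems with 1 vowel add -et; stems with 3 vowels add the prefix fa-.
So haned → sohanedoth.

sohanedoth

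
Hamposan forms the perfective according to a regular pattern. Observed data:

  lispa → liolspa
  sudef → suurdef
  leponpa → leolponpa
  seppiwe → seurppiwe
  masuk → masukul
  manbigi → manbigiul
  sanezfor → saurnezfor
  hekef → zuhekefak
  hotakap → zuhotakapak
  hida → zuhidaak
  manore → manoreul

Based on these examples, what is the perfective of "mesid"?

manore and seppiwe both end in -e yet inflect differently (manoreul, seurppiwe), so the final letter is not what conditions the rule; the first letter is.
"mesid" begins with m-. The stems beginning with m- (manbigi → manbigiul, manore → manoreul, masuk → masukul) add -ul.
So mesid → mesidul.

mesidul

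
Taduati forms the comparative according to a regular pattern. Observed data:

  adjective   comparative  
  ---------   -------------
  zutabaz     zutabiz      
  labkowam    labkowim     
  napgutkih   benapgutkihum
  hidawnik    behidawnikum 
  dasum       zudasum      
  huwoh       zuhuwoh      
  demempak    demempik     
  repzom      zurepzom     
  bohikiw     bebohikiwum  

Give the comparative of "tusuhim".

betusuhimum

demempak and hidawnik both end in -k yet inflect differently (demempik, behidawnikum), so the final letter is not what conditions the rule; the last vowel is.
"tusuhim" has last vowel 'i'. The stems whose last vowel is 'i' (napgutkih → benapgutkihum, bohikiw → bebohikiwum, hidawnik → behidawnikum) add be- … -um around the stem.
The other patterns: stems whose last vowel is 'a' change the last vowel to 'i'; stems whose last vowel is 'o' or 'u' add the prefix zu-.
So tusuhim → betusuhimum.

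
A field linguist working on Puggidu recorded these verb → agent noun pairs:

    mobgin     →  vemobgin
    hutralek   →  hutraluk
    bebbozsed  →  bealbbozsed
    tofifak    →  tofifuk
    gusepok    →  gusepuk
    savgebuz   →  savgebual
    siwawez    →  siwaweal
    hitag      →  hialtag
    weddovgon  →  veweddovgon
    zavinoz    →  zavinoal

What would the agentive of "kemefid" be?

kealmefid

"kemefid" ends in -d. The one such stem in the data (bebbozsed → bealbbozsed) inserts -al- after the first vowel (as does hitag), so the same rule applies.
The other patterns: stems ending in -z drop the final letter and add -al; stems ending in -k change the last vowel to 'u'; stems ending in -n add the prefix ve-.
So kemefid → kealmefid.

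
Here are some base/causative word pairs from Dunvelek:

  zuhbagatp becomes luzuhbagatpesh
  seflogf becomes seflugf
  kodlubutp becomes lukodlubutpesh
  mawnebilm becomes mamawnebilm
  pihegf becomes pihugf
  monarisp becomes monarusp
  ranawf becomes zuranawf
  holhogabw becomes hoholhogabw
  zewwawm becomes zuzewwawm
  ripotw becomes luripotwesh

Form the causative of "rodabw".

ranawf and pihegf both end in -f yet inflect differently (zuranawf, pihugf), so the final letter is not what conditions the rule; the second-to-last letter is.
"rodabw" has second-to-last letter 'b'. The one such stem in the data (holhogabw → hoholhogabw) repeats the first consonant+vowel as a prefix (as does mawnebilm), so the same rule applies.
The other patterns: stems whose second-to-last letter is 't' add lu- … -esh around the stem; stems whose second-to-last letter is 'w' add the prefix zu-; stems whose second-to-last letter is 'g' or 's' change the last vowel to 'u'.
So rodabw → rorodabw.

rorodabw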